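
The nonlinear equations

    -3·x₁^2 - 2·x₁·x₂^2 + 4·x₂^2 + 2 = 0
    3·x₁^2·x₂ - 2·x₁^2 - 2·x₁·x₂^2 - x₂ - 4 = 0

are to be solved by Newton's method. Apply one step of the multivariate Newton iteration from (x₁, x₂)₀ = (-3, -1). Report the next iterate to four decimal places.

At (-3, -1): F = (-15.0000, -42.0000).
Jacobian J = [[-6·x₁ - 2·x₂^2, -4·x₁·x₂ + 8·x₂], [6·x₁·x₂ - 4·x₁ - 2·x₂^2, 3·x₁^2 - 4·x₁·x₂ - 1]].
At the point, J = [[16.0000, -20.0000], [28.0000, 14.0000]] (det J = 784.0000).
Solving J·Δ = −F gives Δ = (1.3393, 0.3214).
Then the next iterate is (x₁, x₂)₁ = (-1.6607, -0.6786).

(-1.6607, -0.6786)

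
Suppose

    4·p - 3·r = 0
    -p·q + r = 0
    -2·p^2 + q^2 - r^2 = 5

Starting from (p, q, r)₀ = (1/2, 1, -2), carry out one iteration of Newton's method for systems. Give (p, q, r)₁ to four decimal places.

(-0.1071, 0.9286, -0.1429)

At (1/2, 1, -2): F = (8.0000, -2.5000, -8.5000).
Jacobian J = [[4, 0, -3], [-q, -p, 1], [-4·p, 2·q, -2·r]].
At the point, J = [[4.0000, 0.0000, -3.0000], [-1.0000, -0.5000, 1.0000], [-2.0000, 2.0000, 4.0000]] (det J = -7.0000).
Solving J·Δ = −F gives Δ = (-0.6071, -0.0714, 1.8571).
Then the next iterate is (p, q, r)₁ = (-0.1071, 0.9286, -0.1429).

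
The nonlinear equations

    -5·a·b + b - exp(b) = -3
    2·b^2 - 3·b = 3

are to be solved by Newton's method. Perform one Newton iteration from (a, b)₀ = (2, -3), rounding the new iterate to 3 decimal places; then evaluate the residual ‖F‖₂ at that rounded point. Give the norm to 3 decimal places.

At (2, -3): F = (29.95021, 24.000).
Jacobian J = [[-5·b, -5·a - exp(b) + 1], [0, 4·b - 3]].
At the point, J = [[15.000, -9.04979], [0.000, -15.000]] (det J = -225.000).
Solving J·Δ = −F gives Δ = (-1.031, 1.600).
Then the next iterate is (a, b)₁ = (0.969, -1.400).
Re-evaluating at (0.969, -1.400): F = (8.13640, 5.120), so ‖F‖₂ = 9.613.

9.613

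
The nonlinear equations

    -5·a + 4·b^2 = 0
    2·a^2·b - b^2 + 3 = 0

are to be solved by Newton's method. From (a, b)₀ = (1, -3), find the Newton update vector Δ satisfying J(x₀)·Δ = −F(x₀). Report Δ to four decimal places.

(-0.1220, 1.3171)

At (1, -3): F = (31.0000, -12.0000).
Jacobian J = [[-5, 8·b], [4·a·b, 2·a^2 - 2·b]].
At the point, J = [[-5.0000, -24.0000], [-12.0000, 8.0000]] (det J = -328.0000).
Solving J·Δ = −F gives Δ = (-0.1220, 1.3171).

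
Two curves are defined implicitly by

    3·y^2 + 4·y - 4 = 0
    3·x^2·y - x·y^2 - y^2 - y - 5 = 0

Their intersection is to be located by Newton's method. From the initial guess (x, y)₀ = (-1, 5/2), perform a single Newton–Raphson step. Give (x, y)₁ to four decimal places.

(-1.1226, 1.1974)

At (-1, 5/2): F = (24.7500, 0.0000).
Jacobian J = [[0, 6·y + 4], [6·x·y - y^2, 3·x^2 - 2·x·y - 2·y - 1]].
At the point, J = [[0.0000, 19.0000], [-21.2500, 2.0000]] (det J = 403.7500).
Solving J·Δ = −F gives Δ = (-0.1226, -1.3026).
Then the next iterate is (x, y)₁ = (-1.1226, 1.1974).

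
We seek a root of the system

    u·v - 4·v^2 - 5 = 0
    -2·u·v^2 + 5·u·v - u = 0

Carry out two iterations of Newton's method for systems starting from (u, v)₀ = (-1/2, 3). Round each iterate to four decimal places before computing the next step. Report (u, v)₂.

(-0.3841, 0.1393)

At (-1/2, 3): F = (-42.5000, 2.0000).
Jacobian J = [[v, u - 8·v], [-2·v^2 + 5·v - 1, -4·u·v + 5·u]].
At the point, J = [[3.0000, -24.5000], [-4.0000, 3.5000]] (det J = -87.5000).
Solving J·Δ = −F gives Δ = (-1.1400, -1.8743).
Then the next iterate is (u, v)₁ = (-1.6400, 1.1257).
Round to (-1.6400, 1.1257) and repeat: F = (-11.914950, -3.434322), J = [[1.1257, -10.6456], [2.094099, -0.815408]].
Δ = (1.2559, -0.9864), so (u, v)₂ = (-0.3841, 0.1393).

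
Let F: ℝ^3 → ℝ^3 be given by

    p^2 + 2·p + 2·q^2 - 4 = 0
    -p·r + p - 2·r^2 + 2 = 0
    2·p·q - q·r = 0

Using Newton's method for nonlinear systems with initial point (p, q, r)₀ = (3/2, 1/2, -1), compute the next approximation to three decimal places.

(1.395, -0.113, -2.116)

At (3/2, 1/2, -1): F = (1.750, 3.000, 2.000).
Jacobian J = [[2·p + 2, 4·q, 0], [-r + 1, 0, -p - 4·r], [2·q, 2·p - r, -q]].
At the point, J = [[5.000, 2.000, 0.000], [2.000, 0.000, 2.500], [1.000, 4.000, -0.500]] (det J = -43.000).
Solving J·Δ = −F gives Δ = (-0.105, -0.613, -1.116).
Then the next iterate is (p, q, r)₁ = (1.395, -0.113, -2.116).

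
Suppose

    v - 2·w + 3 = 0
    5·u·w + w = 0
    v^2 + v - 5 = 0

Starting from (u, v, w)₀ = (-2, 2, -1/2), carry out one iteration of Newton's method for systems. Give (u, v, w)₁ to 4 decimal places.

(-10.6400, 1.8000, 2.4000)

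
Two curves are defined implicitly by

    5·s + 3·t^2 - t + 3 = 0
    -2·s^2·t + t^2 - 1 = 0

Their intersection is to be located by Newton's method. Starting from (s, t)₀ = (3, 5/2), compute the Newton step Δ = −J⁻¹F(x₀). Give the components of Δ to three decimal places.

(-0.313, -2.335)

At (3, 5/2): F = (34.250, -39.750).
Jacobian J = [[5, 6·t - 1], [-4·s·t, -2·s^2 + 2·t]].
At the point, J = [[5.000, 14.000], [-30.000, -13.000]] (det J = 355.000).
Solving J·Δ = −F gives Δ = (-0.313, -2.335).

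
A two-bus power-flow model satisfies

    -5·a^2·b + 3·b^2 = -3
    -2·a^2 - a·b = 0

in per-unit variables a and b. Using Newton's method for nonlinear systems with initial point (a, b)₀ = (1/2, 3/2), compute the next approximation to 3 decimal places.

At (1/2, 3/2): F = (7.875, -1.250).
Jacobian J = [[-10·a·b, -5·a^2 + 6·b], [-4·a - b, -a]].
At the point, J = [[-7.500, 7.750], [-3.500, -0.500]] (det J = 30.875).
Solving J·Δ = −F gives Δ = (-0.186, -1.196).
Then the next iterate is (a, b)₁ = (0.314, 0.304).

(0.314, 0.304)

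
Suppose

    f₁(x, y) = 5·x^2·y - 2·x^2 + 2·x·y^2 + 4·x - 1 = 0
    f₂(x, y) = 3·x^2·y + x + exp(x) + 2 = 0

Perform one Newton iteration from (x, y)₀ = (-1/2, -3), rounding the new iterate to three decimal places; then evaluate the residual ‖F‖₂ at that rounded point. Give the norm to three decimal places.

4.774

At (-1/2, -3): F = (-16.250, -0.14347).
Jacobian J = [[10·x·y - 4·x + 2·y^2 + 4, 5·x^2 + 4·x·y], [6·x·y + exp(x) + 1, 3·x^2]].
At the point, J = [[39.000, 7.250], [10.60653, 0.750]] (det J = -47.64735).
Solving J·Δ = −F gives Δ = (-0.234, 3.500).
Then the next iterate is (x, y)₁ = (-0.734, 0.500).
Re-evaluating at (-0.734, 0.500): F = (-4.03362, 2.55412), so ‖F‖₂ = 4.774.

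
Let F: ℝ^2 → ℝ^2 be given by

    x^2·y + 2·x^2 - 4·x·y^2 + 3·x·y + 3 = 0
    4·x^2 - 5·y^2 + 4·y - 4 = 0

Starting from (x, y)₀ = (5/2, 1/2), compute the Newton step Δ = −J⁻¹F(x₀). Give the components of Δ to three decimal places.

At (5/2, 1/2): F = (19.875, 21.750).
Jacobian J = [[2·x·y + 4·x - 4·y^2 + 3·y, x^2 - 8·x·y + 3·x], [8·x, -10·y + 4]].
At the point, J = [[13.000, 3.750], [20.000, -1.000]] (det J = -88.000).
Solving J·Δ = −F gives Δ = (-1.153, -1.304).

(-1.153, -1.304)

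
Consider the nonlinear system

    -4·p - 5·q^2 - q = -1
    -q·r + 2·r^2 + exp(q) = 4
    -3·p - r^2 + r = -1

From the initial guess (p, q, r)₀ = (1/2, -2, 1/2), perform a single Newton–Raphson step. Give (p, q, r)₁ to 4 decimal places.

(0.4167, -1.0175, 1.1807)

At (1/2, -2, 1/2): F = (-19.0000, -2.364665, -0.2500).
Jacobian J = [[-4, -10·q - 1, 0], [0, -r + exp(q), -q + 4·r], [-3, 0, -2·r + 1]].
At the point, J = [[-4.0000, 19.0000, 0.0000], [0.0000, -0.364665, 4.0000], [-3.0000, 0.0000, 0.0000]] (det J = -228.0000).
Solving J·Δ = −F gives Δ = (-0.0833, 0.9825, 0.6807).
Then the next iterate is (p, q, r)₁ = (0.4167, -1.0175, 1.1807).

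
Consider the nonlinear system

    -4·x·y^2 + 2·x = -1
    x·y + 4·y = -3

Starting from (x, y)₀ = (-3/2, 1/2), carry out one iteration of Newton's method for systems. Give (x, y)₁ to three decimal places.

(-55.000, 9.500)

At (-3/2, 1/2): F = (-0.500, 4.250).
Jacobian J = [[-4·y^2 + 2, -8·x·y], [y, x + 4]].
At the point, J = [[1.000, 6.000], [0.500, 2.500]] (det J = -0.500).
Solving J·Δ = −F gives Δ = (-53.500, 9.000).
Then the next iterate is (x, y)₁ = (-55.000, 9.500).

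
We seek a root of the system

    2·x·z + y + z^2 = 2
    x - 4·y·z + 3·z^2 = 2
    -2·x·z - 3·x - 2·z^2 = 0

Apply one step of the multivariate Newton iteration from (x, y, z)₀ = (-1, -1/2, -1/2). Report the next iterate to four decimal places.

(-0.5227, 0.8182, -0.6364)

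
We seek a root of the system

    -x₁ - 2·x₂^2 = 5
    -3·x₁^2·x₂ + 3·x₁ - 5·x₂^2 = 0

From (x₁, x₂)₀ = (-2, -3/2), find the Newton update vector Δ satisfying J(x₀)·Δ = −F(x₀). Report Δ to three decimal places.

At (-2, -3/2): F = (-7.500, 0.750).
Jacobian J = [[-1, -4·x₂], [-6·x₁·x₂ + 3, -3·x₁^2 - 10·x₂]].
At the point, J = [[-1.000, 6.000], [-15.000, 3.000]] (det J = 87.000).
Solving J·Δ = −F gives Δ = (0.310, 1.302).

(0.310, 1.302)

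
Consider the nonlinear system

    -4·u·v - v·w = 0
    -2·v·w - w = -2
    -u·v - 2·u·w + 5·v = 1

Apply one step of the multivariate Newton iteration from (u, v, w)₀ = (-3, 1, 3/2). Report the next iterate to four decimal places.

At (-3, 1, 3/2): F = (10.5000, -2.5000, 16.0000).
Jacobian J = [[-4·v, -4·u - w, -v], [0, -2·w, -2·v - 1], [-v - 2·w, -u + 5, -2·u]].
At the point, J = [[-4.0000, 10.5000, -1.0000], [0.0000, -3.0000, -3.0000], [-4.0000, 8.0000, 6.0000]] (det J = 114.0000).
Solving J·Δ = −F gives Δ = (2.7325, -0.0351, -0.7982).
Then the next iterate is (u, v, w)₁ = (-0.2675, 0.9649, 0.7018).

(-0.2675, 0.9649, 0.7018)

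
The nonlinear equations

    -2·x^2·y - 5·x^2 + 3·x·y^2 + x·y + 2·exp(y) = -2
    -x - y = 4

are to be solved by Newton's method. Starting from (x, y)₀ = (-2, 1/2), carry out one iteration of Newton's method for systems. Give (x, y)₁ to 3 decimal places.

(-2.278, -1.722)

At (-2, 1/2): F = (-21.20256, -2.500).
Jacobian J = [[-4·x·y - 10·x + 3·y^2 + y, -2·x^2 + 6·x·y + x + 2·exp(y)], [-1, -1]].
At the point, J = [[25.250, -12.70256], [-1.000, -1.000]] (det J = -37.95256).
Solving J·Δ = −F gives Δ = (-0.278, -2.222).
Then the next iterate is (x, y)₁ = (-2.278, -1.722).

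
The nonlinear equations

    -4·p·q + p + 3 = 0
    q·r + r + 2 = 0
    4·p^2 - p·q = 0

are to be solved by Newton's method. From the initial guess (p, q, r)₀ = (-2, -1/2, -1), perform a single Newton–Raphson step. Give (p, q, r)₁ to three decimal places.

(-1.031, -0.488, -3.977)

At (-2, -1/2, -1): F = (-3.000, 1.500, 15.000).
Jacobian J = [[-4·q + 1, -4·p, 0], [0, r, q + 1], [8·p - q, -p, 0]].
At the point, J = [[3.000, 8.000, 0.000], [0.000, -1.000, 0.500], [-15.500, 2.000, 0.000]] (det J = -65.000).
Solving J·Δ = −F gives Δ = (0.969, 0.012, -2.977).
Then the next iterate is (p, q, r)₁ = (-1.031, -0.488, -3.977).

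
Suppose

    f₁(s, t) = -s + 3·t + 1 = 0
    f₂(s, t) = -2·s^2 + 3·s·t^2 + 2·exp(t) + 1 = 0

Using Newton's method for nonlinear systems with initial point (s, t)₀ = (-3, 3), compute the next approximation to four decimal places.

At (-3, 3): F = (13.0000, -57.828926).
Jacobian J = [[-1, 3], [-4·s + 3·t^2, 6·s·t + 2·exp(t)]].
At the point, J = [[-1.0000, 3.0000], [39.0000, -13.828926]] (det J = -103.171074).
Solving J·Δ = −F gives Δ = (-0.0610, -4.3537).
Then the next iterate is (s, t)₁ = (-3.0610, -1.3537).

(-3.0610, -1.3537)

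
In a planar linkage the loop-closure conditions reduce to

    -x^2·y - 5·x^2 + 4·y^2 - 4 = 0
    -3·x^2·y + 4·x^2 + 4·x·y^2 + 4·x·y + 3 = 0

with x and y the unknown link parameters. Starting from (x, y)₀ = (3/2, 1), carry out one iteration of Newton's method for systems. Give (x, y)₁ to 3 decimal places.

At (3/2, 1): F = (-13.500, 17.250).
Jacobian J = [[-2·x·y - 10·x, -x^2 + 8·y], [-6·x·y + 8·x + 4·y^2 + 4·y, -3·x^2 + 8·x·y + 4·x]].
At the point, J = [[-18.000, 5.750], [11.000, 11.250]] (det J = -265.750).
Solving J·Δ = −F gives Δ = (-0.945, -0.610).
Then the next iterate is (x, y)₁ = (0.555, 0.390).

(0.555, 0.390)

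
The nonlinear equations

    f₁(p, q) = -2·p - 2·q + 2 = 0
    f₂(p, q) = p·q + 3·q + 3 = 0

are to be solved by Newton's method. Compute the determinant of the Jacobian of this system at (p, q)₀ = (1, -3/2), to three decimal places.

J = [[-2, -2], [q, p + 3]].
At the point, J = [[-2.000, -2.000], [-1.500, 4.000]].
det J = -11.000.

-11.000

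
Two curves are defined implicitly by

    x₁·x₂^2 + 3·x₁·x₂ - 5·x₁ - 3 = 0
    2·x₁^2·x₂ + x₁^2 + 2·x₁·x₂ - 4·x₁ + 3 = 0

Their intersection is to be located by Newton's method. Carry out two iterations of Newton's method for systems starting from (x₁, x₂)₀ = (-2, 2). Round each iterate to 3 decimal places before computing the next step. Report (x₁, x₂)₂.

(-0.065, 0.896)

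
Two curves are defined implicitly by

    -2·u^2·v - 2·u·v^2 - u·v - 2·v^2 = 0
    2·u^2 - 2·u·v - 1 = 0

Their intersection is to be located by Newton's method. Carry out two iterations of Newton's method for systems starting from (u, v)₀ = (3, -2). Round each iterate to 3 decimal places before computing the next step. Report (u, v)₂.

At (3, -2): F = (10.000, 29.000).
Jacobian J = [[-4·u·v - 2·v^2 - v, -2·u^2 - 4·u·v - u - 4·v], [4·u - 2·v, -2·u]].
At the point, J = [[18.000, 11.000], [16.000, -6.000]] (det J = -284.000).
Solving J·Δ = −F gives Δ = (-1.335, 1.275).
Then the next iterate is (u, v)₁ = (1.665, -0.725).
Round to (1.665, -0.725) and repeat: F = (2.42527, 6.95870), J = [[4.50225, 0.51905], [8.110, -3.330]].
Δ = (-0.609, 0.607), so (u, v)₂ = (1.056, -0.118).

(1.056, -0.118)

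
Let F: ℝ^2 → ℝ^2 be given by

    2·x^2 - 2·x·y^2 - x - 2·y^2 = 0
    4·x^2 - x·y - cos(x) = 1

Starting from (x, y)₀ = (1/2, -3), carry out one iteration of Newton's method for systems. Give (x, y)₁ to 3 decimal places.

(0.518, -1.483)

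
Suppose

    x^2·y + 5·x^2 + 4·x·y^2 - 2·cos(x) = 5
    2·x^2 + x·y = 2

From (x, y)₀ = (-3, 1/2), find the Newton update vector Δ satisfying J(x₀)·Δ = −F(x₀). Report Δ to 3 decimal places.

At (-3, 1/2): F = (43.47998, 14.500).
Jacobian J = [[2·x·y + 10·x + 4·y^2 + 2·sin(x), x^2 + 8·x·y], [4·x + y, x]].
At the point, J = [[-32.28224, -3.000], [-11.500, -3.000]] (det J = 62.34672).
Solving J·Δ = −F gives Δ = (1.394, -0.512).

(1.394, -0.512)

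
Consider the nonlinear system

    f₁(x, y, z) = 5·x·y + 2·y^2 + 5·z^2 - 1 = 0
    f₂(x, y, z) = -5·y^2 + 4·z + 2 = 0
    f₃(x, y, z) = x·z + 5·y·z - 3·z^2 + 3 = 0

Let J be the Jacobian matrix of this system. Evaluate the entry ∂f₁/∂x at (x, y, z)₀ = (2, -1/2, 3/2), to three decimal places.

-2.500

∂f₁/∂x = 5·y.
At (2, -1/2, 3/2) this is -2.500.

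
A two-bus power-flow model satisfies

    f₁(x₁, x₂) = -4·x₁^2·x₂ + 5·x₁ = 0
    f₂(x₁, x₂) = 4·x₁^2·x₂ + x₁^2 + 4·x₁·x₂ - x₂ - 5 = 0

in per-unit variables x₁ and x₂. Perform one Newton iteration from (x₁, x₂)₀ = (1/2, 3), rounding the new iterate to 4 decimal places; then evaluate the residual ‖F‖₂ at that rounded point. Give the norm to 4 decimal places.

At (1/2, 3): F = (-0.5000, 1.2500).
Jacobian J = [[-8·x₁·x₂ + 5, -4·x₁^2], [8·x₁·x₂ + 2·x₁ + 4·x₂, 4·x₁^2 + 4·x₁ - 1]].
At the point, J = [[-7.0000, -1.0000], [25.0000, 2.0000]] (det J = 11.0000).
Solving J·Δ = −F gives Δ = (-0.0227, -0.3409).
Then the next iterate is (x₁, x₂)₁ = (0.4773, 2.6591).
Re-evaluating at (0.4773, 2.6591): F = (-0.036635, 0.068604), so ‖F‖₂ = 0.0778.

0.0778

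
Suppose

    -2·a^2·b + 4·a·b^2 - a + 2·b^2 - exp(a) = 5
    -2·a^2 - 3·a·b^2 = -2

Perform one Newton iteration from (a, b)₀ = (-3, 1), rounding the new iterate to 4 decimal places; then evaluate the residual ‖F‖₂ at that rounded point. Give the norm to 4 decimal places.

At (-3, 1): F = (-30.049787, -7.0000).
Jacobian J = [[-4·a·b + 4·b^2 - exp(a) - 1, -2·a^2 + 8·a·b + 4·b], [-4·a - 3·b^2, -6·a·b]].
At the point, J = [[14.950213, -38.0000], [9.0000, 18.0000]] (det J = 611.103833).
Solving J·Δ = −F gives Δ = (1.3204, -0.2713).
Then the next iterate is (a, b)₁ = (-1.6796, 0.7287).
Re-evaluating at (-1.6796, 0.7287): F = (-10.123744, -0.966491), so ‖F‖₂ = 10.1698.

10.1698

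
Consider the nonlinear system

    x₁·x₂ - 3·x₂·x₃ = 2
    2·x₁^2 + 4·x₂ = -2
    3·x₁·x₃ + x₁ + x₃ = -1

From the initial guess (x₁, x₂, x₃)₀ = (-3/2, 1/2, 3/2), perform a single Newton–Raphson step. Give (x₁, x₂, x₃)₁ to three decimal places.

(-0.559, -0.214, 1.336)

At (-3/2, 1/2, 3/2): F = (-5.000, 8.500, -5.750).
Jacobian J = [[x₂, x₁ - 3·x₃, -3·x₂], [4·x₁, 4, 0], [3·x₃ + 1, 0, 3·x₁ + 1]].
At the point, J = [[0.500, -6.000, -1.500], [-6.000, 4.000, 0.000], [5.500, 0.000, -3.500]] (det J = 152.000).
Solving J·Δ = −F gives Δ = (0.941, -0.714, -0.164).
Then the next iterate is (x₁, x₂, x₃)₁ = (-0.559, -0.214, 1.336).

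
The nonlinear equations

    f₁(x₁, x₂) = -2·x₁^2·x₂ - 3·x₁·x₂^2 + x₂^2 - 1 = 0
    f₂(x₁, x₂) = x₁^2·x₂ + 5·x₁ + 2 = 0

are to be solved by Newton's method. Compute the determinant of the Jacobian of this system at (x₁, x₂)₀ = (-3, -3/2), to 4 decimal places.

449.2500

J = [[-4·x₁·x₂ - 3·x₂^2, -2·x₁^2 - 6·x₁·x₂ + 2·x₂], [2·x₁·x₂ + 5, x₁^2]].
At the point, J = [[-24.7500, -48.0000], [14.0000, 9.0000]].
det J = 449.2500.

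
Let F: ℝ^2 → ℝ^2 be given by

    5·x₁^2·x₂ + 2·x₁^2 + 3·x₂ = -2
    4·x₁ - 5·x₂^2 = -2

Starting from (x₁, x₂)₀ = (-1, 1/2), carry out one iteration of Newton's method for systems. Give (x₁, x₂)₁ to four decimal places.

At (-1, 1/2): F = (8.0000, -3.2500).
Jacobian J = [[10·x₁·x₂ + 4·x₁, 5·x₁^2 + 3], [4, -10·x₂]].
At the point, J = [[-9.0000, 8.0000], [4.0000, -5.0000]] (det J = 13.0000).
Solving J·Δ = −F gives Δ = (1.0769, 0.2115).
Then the next iterate is (x₁, x₂)₁ = (0.0769, 0.7115).

(0.0769, 0.7115)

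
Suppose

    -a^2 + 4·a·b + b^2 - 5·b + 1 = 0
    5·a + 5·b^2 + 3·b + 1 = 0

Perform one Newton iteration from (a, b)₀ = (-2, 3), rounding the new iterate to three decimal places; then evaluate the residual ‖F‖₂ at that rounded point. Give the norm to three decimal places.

14.752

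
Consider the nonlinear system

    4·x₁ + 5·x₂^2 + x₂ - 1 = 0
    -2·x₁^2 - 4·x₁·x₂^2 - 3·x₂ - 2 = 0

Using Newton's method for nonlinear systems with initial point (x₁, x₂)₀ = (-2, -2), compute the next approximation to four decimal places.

(-1.2568, -1.3699)

At (-2, -2): F = (9.0000, 28.0000).
Jacobian J = [[4, 10·x₂ + 1], [-4·x₁ - 4·x₂^2, -8·x₁·x₂ - 3]].
At the point, J = [[4.0000, -19.0000], [-8.0000, -35.0000]] (det J = -292.0000).
Solving J·Δ = −F gives Δ = (0.7432, 0.6301).
Then the next iterate is (x₁, x₂)₁ = (-1.2568, -1.3699).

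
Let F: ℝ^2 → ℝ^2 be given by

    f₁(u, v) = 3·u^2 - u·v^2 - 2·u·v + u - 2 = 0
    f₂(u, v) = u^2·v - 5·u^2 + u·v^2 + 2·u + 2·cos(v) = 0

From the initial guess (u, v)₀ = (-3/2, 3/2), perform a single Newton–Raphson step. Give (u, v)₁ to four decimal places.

(-0.4226, 1.9201)

At (-3/2, 3/2): F = (11.1250, -14.108526).
Jacobian J = [[6·u - v^2 - 2·v + 1, -2·u·v - 2·u], [2·u·v - 10·u + v^2 + 2, u^2 + 2·u·v - 2·sin(v)]].
At the point, J = [[-13.2500, 7.5000], [14.7500, -4.244990]] (det J = -54.378883).
Solving J·Δ = −F gives Δ = (1.0774, 0.4201).
Then the next iterate is (u, v)₁ = (-0.4226, 1.9201).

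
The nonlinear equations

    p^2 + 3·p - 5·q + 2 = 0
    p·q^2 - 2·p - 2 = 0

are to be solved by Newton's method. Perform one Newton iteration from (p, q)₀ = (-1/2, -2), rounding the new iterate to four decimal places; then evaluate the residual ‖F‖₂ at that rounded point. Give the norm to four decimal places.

At (-1/2, -2): F = (10.7500, -3.0000).
Jacobian J = [[2·p + 3, -5], [q^2 - 2, 2·p·q]].
At the point, J = [[2.0000, -5.0000], [2.0000, 2.0000]] (det J = 14.0000).
Solving J·Δ = −F gives Δ = (-0.4643, 1.9643).
Then the next iterate is (p, q)₁ = (-0.9643, -0.0357).
Re-evaluating at (-0.9643, -0.0357): F = (0.215474, -0.072629), so ‖F‖₂ = 0.2274.

0.2274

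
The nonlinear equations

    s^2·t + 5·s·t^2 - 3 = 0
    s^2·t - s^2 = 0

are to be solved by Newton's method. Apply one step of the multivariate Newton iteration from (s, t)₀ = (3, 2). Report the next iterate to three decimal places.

At (3, 2): F = (75.000, 9.000).
Jacobian J = [[2·s·t + 5·t^2, s^2 + 10·s·t], [2·s·t - 2·s, s^2]].
At the point, J = [[32.000, 69.000], [6.000, 9.000]] (det J = -126.000).
Solving J·Δ = −F gives Δ = (0.429, -1.286).
Then the next iterate is (s, t)₁ = (3.429, 0.714).

(3.429, 0.714)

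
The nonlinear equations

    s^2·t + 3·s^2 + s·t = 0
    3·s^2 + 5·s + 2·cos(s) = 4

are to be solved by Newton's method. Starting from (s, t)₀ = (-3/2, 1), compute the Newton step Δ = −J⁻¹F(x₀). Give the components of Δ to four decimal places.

(-2.2985, -43.7114)

At (-3/2, 1): F = (7.5000, -4.608526).
Jacobian J = [[2·s·t + 6·s + t, s^2 + s], [6·s - 2·sin(s) + 5, 0]].
At the point, J = [[-11.0000, 0.7500], [-2.005010, 0.0000]] (det J = 1.503758).
Solving J·Δ = −F gives Δ = (-2.2985, -43.7114).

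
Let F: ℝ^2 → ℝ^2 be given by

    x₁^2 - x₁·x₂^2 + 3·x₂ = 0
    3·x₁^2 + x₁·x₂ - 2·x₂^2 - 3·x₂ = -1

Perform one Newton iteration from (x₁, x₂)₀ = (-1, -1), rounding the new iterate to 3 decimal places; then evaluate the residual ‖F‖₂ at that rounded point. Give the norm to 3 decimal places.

At (-1, -1): F = (-1.000, 6.000).
Jacobian J = [[2·x₁ - x₂^2, -2·x₁·x₂ + 3], [6·x₁ + x₂, x₁ - 4·x₂ - 3]].
At the point, J = [[-3.000, 1.000], [-7.000, 0.000]] (det J = 7.000).
Solving J·Δ = −F gives Δ = (0.857, 3.571).
Then the next iterate is (x₁, x₂)₁ = (-0.143, 2.571).
Re-evaluating at (-0.143, 2.571): F = (8.67868, -20.23939), so ‖F‖₂ = 22.022.

22.022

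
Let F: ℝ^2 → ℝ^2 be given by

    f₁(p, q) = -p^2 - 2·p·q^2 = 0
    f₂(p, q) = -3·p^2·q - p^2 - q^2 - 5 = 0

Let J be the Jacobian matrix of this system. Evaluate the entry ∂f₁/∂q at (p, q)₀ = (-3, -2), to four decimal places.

∂f₁/∂q = -4·p·q.
At (-3, -2) this is -24.0000.

-24.0000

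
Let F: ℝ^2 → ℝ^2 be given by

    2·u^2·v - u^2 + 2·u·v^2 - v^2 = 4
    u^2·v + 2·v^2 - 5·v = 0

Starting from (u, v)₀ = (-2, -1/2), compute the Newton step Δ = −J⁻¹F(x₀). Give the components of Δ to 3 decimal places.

(0.519, 0.680)

At (-2, -1/2): F = (-13.250, 1.000).
Jacobian J = [[4·u·v - 2·u + 2·v^2, 2·u^2 + 4·u·v - 2·v], [2·u·v, u^2 + 4·v - 5]].
At the point, J = [[8.500, 13.000], [2.000, -3.000]] (det J = -51.500).
Solving J·Δ = −F gives Δ = (0.519, 0.680).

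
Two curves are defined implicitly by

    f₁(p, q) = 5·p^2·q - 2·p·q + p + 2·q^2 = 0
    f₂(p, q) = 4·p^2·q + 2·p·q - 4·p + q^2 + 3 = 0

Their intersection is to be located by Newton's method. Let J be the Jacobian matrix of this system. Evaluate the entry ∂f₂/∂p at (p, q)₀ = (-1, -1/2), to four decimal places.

-1.0000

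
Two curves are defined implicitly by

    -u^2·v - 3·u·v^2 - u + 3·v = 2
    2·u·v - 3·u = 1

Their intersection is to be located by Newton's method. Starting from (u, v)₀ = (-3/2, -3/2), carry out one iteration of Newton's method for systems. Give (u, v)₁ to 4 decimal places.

At (-3/2, -3/2): F = (8.5000, 8.0000).
Jacobian J = [[-2·u·v - 3·v^2 - 1, -u^2 - 6·u·v + 3], [2·v - 3, 2·u]].
At the point, J = [[-12.2500, -12.7500], [-6.0000, -3.0000]] (det J = -39.7500).
Solving J·Δ = −F gives Δ = (1.9245, -1.1824).
Then the next iterate is (u, v)₁ = (0.4245, -2.6824).

(0.4245, -2.6824)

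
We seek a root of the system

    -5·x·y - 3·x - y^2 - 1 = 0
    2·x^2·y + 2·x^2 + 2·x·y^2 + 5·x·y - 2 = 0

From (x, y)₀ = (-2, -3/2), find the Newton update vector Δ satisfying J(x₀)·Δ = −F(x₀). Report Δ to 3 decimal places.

At (-2, -3/2): F = (-12.250, 0.000).
Jacobian J = [[-5·y - 3, -5·x - 2·y], [4·x·y + 4·x + 2·y^2 + 5·y, 2·x^2 + 4·x·y + 5·x]].
At the point, J = [[4.500, 13.000], [1.000, 10.000]] (det J = 32.000).
Solving J·Δ = −F gives Δ = (3.828, -0.383).

(3.828, -0.383)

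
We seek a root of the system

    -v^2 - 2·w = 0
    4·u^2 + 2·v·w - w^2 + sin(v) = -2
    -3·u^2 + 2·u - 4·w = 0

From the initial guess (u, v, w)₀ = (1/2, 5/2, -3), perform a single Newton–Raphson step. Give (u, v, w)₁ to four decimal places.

(-38.0295, -2.6280, 9.6949)

At (1/2, 5/2, -3): F = (-0.2500, -20.401528, 12.2500).
Jacobian J = [[0, -2·v, -2], [8·u, 2·w + cos(v), 2·v - 2·w], [-6·u + 2, 0, -4]].
At the point, J = [[0.0000, -5.0000, -2.0000], [4.0000, -6.801144, 11.0000], [-1.0000, 0.0000, -4.0000]] (det J = -11.397713).
Solving J·Δ = −F gives Δ = (-38.5295, -5.1280, 12.6949).
Then the next iterate is (u, v, w)₁ = (-38.0295, -2.6280, 9.6949).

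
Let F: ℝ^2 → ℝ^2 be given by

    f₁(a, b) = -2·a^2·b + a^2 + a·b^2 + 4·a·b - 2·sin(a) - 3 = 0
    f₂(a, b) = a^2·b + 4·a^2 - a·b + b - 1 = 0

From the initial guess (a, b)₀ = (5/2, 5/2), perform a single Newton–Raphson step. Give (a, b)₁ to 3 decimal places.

At (5/2, 5/2): F = (11.42806, 35.875).
Jacobian J = [[-4·a·b + 2·a + b^2 + 4·b - 2·cos(a), -2·a^2 + 2·a·b + 4·a], [2·a·b + 8·a - b, a^2 - a + 1]].
At the point, J = [[-2.14771, 10.000], [30.000, 4.750]] (det J = -310.20164).
Solving J·Δ = −F gives Δ = (-0.982, -1.354).
Then the next iterate is (a, b)₁ = (1.518, 1.146).

(1.518, 1.146)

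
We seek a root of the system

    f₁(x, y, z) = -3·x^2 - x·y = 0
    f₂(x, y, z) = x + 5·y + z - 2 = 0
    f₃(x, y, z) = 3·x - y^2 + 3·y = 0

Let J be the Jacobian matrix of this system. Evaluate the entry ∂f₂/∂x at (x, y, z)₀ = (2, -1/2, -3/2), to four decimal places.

1.0000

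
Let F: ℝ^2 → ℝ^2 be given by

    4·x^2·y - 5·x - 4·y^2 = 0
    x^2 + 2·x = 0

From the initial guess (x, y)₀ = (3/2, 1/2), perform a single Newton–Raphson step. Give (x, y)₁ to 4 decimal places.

At (3/2, 1/2): F = (-4.0000, 5.2500).
Jacobian J = [[8·x·y - 5, 4·x^2 - 8·y], [2·x + 2, 0]].
At the point, J = [[1.0000, 5.0000], [5.0000, 0.0000]] (det J = -25.0000).
Solving J·Δ = −F gives Δ = (-1.0500, 1.0100).
Then the next iterate is (x, y)₁ = (0.4500, 1.5100).

(0.4500, 1.5100)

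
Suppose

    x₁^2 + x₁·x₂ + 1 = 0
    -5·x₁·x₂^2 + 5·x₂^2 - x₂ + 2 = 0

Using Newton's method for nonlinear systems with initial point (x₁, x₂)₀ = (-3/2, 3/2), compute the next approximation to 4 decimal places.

(-0.3909, 1.0576)

At (-3/2, 3/2): F = (1.0000, 28.6250).
Jacobian J = [[2·x₁ + x₂, x₁], [-5·x₂^2, -10·x₁·x₂ + 10·x₂ - 1]].
At the point, J = [[-1.5000, -1.5000], [-11.2500, 36.5000]] (det J = -71.6250).
Solving J·Δ = −F gives Δ = (1.1091, -0.4424).
Then the next iterate is (x₁, x₂)₁ = (-0.3909, 1.0576).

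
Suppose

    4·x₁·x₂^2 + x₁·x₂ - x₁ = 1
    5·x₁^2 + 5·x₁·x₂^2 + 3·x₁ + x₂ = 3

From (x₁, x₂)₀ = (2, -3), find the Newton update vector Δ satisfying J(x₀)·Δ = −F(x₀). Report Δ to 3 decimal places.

(-1.083, 0.616)

At (2, -3): F = (63.000, 110.000).
Jacobian J = [[4·x₂^2 + x₂ - 1, 8·x₁·x₂ + x₁], [10·x₁ + 5·x₂^2 + 3, 10·x₁·x₂ + 1]].
At the point, J = [[32.000, -46.000], [68.000, -59.000]] (det J = 1240.000).
Solving J·Δ = −F gives Δ = (-1.083, 0.616).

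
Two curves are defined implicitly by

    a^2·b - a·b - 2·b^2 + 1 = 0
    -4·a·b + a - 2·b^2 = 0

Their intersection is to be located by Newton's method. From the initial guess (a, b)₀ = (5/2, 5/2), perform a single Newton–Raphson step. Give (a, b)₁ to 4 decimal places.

(1.8122, 1.0595)

At (5/2, 5/2): F = (-2.1250, -35.0000).
Jacobian J = [[2·a·b - b, a^2 - a - 4·b], [-4·b + 1, -4·a - 4·b]].
At the point, J = [[10.0000, -6.2500], [-9.0000, -20.0000]] (det J = -256.2500).
Solving J·Δ = −F gives Δ = (-0.6878, -1.4405).
Then the next iterate is (a, b)₁ = (1.8122, 1.0595).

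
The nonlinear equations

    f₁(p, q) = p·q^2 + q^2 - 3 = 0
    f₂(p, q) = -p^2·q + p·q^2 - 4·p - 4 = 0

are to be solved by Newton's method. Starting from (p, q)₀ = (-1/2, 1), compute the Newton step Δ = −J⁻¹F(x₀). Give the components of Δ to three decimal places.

At (-1/2, 1): F = (-2.500, -2.750).
Jacobian J = [[q^2, 2·p·q + 2·q], [-2·p·q + q^2 - 4, -p^2 + 2·p·q]].
At the point, J = [[1.000, 1.000], [-2.000, -1.250]] (det J = 0.750).
Solving J·Δ = −F gives Δ = (-7.833, 10.333).

(-7.833, 10.333)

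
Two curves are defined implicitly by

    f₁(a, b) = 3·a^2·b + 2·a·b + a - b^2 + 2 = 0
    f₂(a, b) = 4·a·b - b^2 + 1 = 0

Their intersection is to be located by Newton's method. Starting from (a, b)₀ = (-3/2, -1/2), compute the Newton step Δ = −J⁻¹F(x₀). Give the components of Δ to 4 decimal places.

At (-3/2, -1/2): F = (-1.6250, 3.7500).
Jacobian J = [[6·a·b + 2·b + 1, 3·a^2 + 2·a - 2·b], [4·b, 4·a - 2·b]].
At the point, J = [[4.5000, 4.7500], [-2.0000, -5.0000]] (det J = -13.0000).
Solving J·Δ = −F gives Δ = (-0.7452, 1.0481).

(-0.7452, 1.0481)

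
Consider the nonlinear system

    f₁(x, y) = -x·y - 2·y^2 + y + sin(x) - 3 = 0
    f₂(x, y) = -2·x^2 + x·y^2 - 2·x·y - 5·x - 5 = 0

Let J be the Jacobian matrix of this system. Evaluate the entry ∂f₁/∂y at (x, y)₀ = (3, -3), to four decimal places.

∂f₁/∂y = -x - 4·y + 1.
At (3, -3) this is 10.0000.

10.0000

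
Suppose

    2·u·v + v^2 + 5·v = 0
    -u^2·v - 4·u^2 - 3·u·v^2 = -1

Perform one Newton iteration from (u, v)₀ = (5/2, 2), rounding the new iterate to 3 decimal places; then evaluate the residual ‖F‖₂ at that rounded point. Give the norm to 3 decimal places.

At (5/2, 2): F = (24.000, -66.500).
Jacobian J = [[2·v, 2·u + 2·v + 5], [-2·u·v - 8·u - 3·v^2, -u^2 - 6·u·v]].
At the point, J = [[4.000, 14.000], [-42.000, -36.250]] (det J = 443.000).
Solving J·Δ = −F gives Δ = (-0.138, -1.675).
Then the next iterate is (u, v)₁ = (2.362, 0.325).
Re-evaluating at (2.362, 0.325): F = (3.26593, -23.87782), so ‖F‖₂ = 24.100.

24.100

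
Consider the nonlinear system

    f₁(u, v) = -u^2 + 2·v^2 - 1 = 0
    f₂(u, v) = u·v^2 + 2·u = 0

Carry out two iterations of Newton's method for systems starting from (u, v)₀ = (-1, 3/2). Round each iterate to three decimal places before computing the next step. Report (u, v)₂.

(-0.056, 0.688)

At (-1, 3/2): F = (2.500, -4.250).
Jacobian J = [[-2·u, 4·v], [v^2 + 2, 2·u·v]].
At the point, J = [[2.000, 6.000], [4.250, -3.000]] (det J = -31.500).
Solving J·Δ = −F gives Δ = (0.571, -0.607).
Then the next iterate is (u, v)₁ = (-0.429, 0.893).
Round to (-0.429, 0.893) and repeat: F = (0.41086, -1.20011), J = [[0.858, 3.572], [2.79745, -0.76619]].
Δ = (0.373, -0.205), so (u, v)₂ = (-0.056, 0.688).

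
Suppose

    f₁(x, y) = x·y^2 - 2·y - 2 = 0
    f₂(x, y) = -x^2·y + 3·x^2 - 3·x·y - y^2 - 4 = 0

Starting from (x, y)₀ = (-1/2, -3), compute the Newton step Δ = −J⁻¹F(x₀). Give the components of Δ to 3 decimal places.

(-0.199, 2.289)

At (-1/2, -3): F = (-0.500, -16.000).
Jacobian J = [[y^2, 2·x·y - 2], [-2·x·y + 6·x - 3·y, -x^2 - 3·x - 2·y]].
At the point, J = [[9.000, 1.000], [3.000, 7.250]] (det J = 62.250).
Solving J·Δ = −F gives Δ = (-0.199, 2.289).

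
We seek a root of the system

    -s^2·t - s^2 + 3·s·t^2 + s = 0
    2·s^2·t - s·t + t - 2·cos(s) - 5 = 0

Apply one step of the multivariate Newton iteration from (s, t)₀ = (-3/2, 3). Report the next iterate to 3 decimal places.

(-1.228, 1.629)

At (-3/2, 3): F = (-51.000, 15.85853).
Jacobian J = [[-2·s·t - 2·s + 3·t^2 + 1, -s^2 + 6·s·t], [4·s·t - t + 2·sin(s), 2·s^2 - s + 1]].
At the point, J = [[40.000, -29.250], [-22.99499, 7.000]] (det J = -392.60346).
Solving J·Δ = −F gives Δ = (0.272, -1.371).
Then the next iterate is (s, t)₁ = (-1.228, 1.629).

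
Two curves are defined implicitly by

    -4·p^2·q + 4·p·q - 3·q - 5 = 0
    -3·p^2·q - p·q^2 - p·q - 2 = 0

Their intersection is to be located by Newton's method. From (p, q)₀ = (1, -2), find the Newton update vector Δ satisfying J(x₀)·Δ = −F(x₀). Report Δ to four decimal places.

At (1, -2): F = (1.0000, 2.0000).
Jacobian J = [[-8·p·q + 4·q, -4·p^2 + 4·p - 3], [-6·p·q - q^2 - q, -3·p^2 - 2·p·q - p]].
At the point, J = [[8.0000, -3.0000], [10.0000, 0.0000]] (det J = 30.0000).
Solving J·Δ = −F gives Δ = (-0.2000, -0.2000).

(-0.2000, -0.2000)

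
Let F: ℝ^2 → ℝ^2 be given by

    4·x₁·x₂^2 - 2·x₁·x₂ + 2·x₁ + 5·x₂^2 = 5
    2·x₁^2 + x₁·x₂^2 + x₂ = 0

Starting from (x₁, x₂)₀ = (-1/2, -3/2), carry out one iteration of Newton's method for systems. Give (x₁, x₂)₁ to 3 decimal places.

(0.010, -0.701)

At (-1/2, -3/2): F = (-0.750, -2.125).
Jacobian J = [[4·x₂^2 - 2·x₂ + 2, 8·x₁·x₂ - 2·x₁ + 10·x₂], [4·x₁ + x₂^2, 2·x₁·x₂ + 1]].
At the point, J = [[14.000, -8.000], [0.250, 2.500]] (det J = 37.000).
Solving J·Δ = −F gives Δ = (0.510, 0.799).
Then the next iterate is (x₁, x₂)₁ = (0.010, -0.701).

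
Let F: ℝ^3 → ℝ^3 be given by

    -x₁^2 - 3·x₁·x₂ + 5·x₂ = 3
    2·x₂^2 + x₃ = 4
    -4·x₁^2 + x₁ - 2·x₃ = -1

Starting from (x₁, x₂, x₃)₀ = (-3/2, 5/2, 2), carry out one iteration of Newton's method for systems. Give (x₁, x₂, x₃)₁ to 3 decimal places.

(-0.101, 1.215, 4.345)

At (-3/2, 5/2, 2): F = (18.500, 10.500, -13.500).
Jacobian J = [[-2·x₁ - 3·x₂, -3·x₁ + 5, 0], [0, 4·x₂, 1], [-8·x₁ + 1, 0, -2]].
At the point, J = [[-4.500, 9.500, 0.000], [0.000, 10.000, 1.000], [13.000, 0.000, -2.000]] (det J = 213.500).
Solving J·Δ = −F gives Δ = (1.399, -1.285, 2.345).
Then the next iterate is (x₁, x₂, x₃)₁ = (-0.101, 1.215, 4.345).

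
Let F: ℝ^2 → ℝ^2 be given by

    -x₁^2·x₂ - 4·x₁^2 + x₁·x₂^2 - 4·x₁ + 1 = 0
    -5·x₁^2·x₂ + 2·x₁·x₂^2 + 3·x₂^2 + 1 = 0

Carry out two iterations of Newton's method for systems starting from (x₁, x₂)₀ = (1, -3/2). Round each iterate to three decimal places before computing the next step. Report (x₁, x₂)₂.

At (1, -3/2): F = (-3.250, 19.750).
Jacobian J = [[-2·x₁·x₂ - 8·x₁ + x₂^2 - 4, -x₁^2 + 2·x₁·x₂], [-10·x₁·x₂ + 2·x₂^2, -5·x₁^2 + 4·x₁·x₂ + 6·x₂]].
At the point, J = [[-6.750, -4.000], [19.500, -20.000]] (det J = 213.000).
Solving J·Δ = −F gives Δ = (-0.676, 0.328).
Then the next iterate is (x₁, x₂)₁ = (0.324, -1.172).
Round to (0.324, -1.172) and repeat: F = (-0.14783, 6.62599), J = [[-4.45896, -0.86443], [6.54445, -9.07579]].
Δ = (-0.153, 0.620), so (x₁, x₂)₂ = (0.171, -0.552).

(0.171, -0.552)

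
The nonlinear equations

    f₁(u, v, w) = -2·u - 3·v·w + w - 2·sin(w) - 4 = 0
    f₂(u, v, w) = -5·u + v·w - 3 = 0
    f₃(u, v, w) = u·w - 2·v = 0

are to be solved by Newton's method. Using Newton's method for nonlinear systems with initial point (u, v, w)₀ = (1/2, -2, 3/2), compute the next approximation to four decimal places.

At (1/2, -2, 3/2): F = (3.505010, -8.5000, 4.7500).
Jacobian J = [[-2, -3·w, -3·v - 2·cos(w) + 1], [-5, w, v], [w, -2, u]].
At the point, J = [[-2.0000, -4.5000, 6.858526], [-5.0000, 1.5000, -2.0000], [1.5000, -2.0000, 0.5000]] (det J = 61.903573).
Solving J·Δ = −F gives Δ = (-1.2917, 1.4167, 0.0418).
Then the next iterate is (u, v, w)₁ = (-0.7917, -0.5833, 1.5418).

(-0.7917, -0.5833, 1.5418)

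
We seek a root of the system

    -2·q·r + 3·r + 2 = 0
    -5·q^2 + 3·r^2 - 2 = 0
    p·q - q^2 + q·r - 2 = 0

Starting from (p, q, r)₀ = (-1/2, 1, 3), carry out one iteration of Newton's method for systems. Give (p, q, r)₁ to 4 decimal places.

(0.3571, 1.7143, 2.2857)

At (-1/2, 1, 3): F = (5.0000, 20.0000, -0.5000).
Jacobian J = [[0, -2·r, -2·q + 3], [0, -10·q, 6·r], [q, p - 2·q + r, q]].
At the point, J = [[0.0000, -6.0000, 1.0000], [0.0000, -10.0000, 18.0000], [1.0000, 0.5000, 1.0000]] (det J = -98.0000).
Solving J·Δ = −F gives Δ = (0.8571, 0.7143, -0.7143).
Then the next iterate is (p, q, r)₁ = (0.3571, 1.7143, 2.2857).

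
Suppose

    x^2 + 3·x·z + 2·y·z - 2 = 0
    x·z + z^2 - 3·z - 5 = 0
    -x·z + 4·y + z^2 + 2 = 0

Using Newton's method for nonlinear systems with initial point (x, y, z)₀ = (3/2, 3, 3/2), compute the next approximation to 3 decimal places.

At (3/2, 3, 3/2): F = (16.000, -5.000, 14.000).
Jacobian J = [[2·x + 3·z, 2·z, 3·x + 2·y], [z, 0, x + 2·z - 3], [-z, 4, -x + 2·z]].
At the point, J = [[7.500, 3.000, 10.500], [1.500, 0.000, 1.500], [-1.500, 4.000, 1.500]] (det J = 4.500).
Solving J·Δ = −F gives Δ = (49.000, 32.000, -45.667).
Then the next iterate is (x, y, z)₁ = (50.500, 35.000, -44.167).

(50.500, 35.000, -44.167)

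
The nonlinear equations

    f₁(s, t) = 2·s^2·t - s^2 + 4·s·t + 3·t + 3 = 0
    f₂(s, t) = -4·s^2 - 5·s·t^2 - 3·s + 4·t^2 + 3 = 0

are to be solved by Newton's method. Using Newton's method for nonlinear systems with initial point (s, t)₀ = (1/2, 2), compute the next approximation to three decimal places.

(0.282, -0.064)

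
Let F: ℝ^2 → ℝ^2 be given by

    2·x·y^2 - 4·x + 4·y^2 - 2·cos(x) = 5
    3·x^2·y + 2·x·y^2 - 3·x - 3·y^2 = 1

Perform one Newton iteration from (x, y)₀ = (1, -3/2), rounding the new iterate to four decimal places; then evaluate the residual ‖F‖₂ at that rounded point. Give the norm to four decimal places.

9.1323

At (1, -3/2): F = (3.419395, -10.7500).
Jacobian J = [[2·y^2 + 2·sin(x) - 4, 4·x·y + 8·y], [6·x·y + 2·y^2 - 3, 3·x^2 + 4·x·y - 6·y]].
At the point, J = [[2.182942, -18.0000], [-7.5000, 6.0000]] (det J = -121.902348).
Solving J·Δ = −F gives Δ = (-1.4190, 0.0179).
Then the next iterate is (x, y)₁ = (-0.4190, -1.4821).
Re-evaluating at (-0.4190, -1.4821): F = (1.794721, -8.954226), so ‖F‖₂ = 9.1323.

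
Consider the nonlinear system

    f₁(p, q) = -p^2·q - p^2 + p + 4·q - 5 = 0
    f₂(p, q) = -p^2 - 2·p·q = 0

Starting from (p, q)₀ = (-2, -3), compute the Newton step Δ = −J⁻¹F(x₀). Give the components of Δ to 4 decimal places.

At (-2, -3): F = (-11.0000, -16.0000).
Jacobian J = [[-2·p·q - 2·p + 1, -p^2 + 4], [-2·p - 2·q, -2·p]].
At the point, J = [[-7.0000, 0.0000], [10.0000, 4.0000]] (det J = -28.0000).
Solving J·Δ = −F gives Δ = (-1.5714, 7.9286).

(-1.5714, 7.9286)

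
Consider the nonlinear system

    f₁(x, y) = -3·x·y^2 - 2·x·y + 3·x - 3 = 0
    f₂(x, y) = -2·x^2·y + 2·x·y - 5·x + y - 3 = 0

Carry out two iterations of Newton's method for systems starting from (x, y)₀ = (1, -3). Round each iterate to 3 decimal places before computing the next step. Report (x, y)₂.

(3.627, 2.282)

At (1, -3): F = (-21.000, -11.000).
Jacobian J = [[-3·y^2 - 2·y + 3, -6·x·y - 2·x], [-4·x·y + 2·y - 5, -2·x^2 + 2·x + 1]].
At the point, J = [[-18.000, 16.000], [1.000, 1.000]] (det J = -34.000).
Solving J·Δ = −F gives Δ = (4.559, 6.441).
Then the next iterate is (x, y)₁ = (5.559, 3.441).
Round to (5.559, 3.441) and repeat: F = (-222.04374, -201.76784), J = [[-39.40344, -125.88911], [-74.63208, -49.68696]].
Δ = (-1.932, -1.159), so (x, y)₂ = (3.627, 2.282).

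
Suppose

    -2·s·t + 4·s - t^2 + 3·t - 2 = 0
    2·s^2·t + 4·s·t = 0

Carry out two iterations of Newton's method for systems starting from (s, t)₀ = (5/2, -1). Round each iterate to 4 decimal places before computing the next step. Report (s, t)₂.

(0.6957, -0.3787)

At (5/2, -1): F = (9.0000, -22.5000).
Jacobian J = [[-2·t + 4, -2·s - 2·t + 3], [4·s·t + 4·t, 2·s^2 + 4·s]].
At the point, J = [[6.0000, 0.0000], [-14.0000, 22.5000]] (det J = 135.0000).
Solving J·Δ = −F gives Δ = (-1.5000, 0.0667).
Then the next iterate is (s, t)₁ = (1.0000, -0.9333).
Round to (1.0000, -0.9333) and repeat: F = (0.195651, -5.5998), J = [[5.8666, 2.8666], [-7.4664, 6.0000]].
Δ = (-0.3043, 0.5546), so (s, t)₂ = (0.6957, -0.3787).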